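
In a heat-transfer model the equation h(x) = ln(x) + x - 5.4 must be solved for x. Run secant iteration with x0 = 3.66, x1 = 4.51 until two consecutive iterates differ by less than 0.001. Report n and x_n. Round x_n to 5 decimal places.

h(3.66) = -0.4425369, h(4.51) = 0.6162972
x2 = 4.5100000 − 0.6162972·(0.8500000)/(1.0588340) = 4.0152552;  |Δ| = 0.4947448
h(4.0152552) = 0.0053562
x3 = 4.0152552 − 0.0053562·(-0.4947448)/(-0.6109410) = 4.0109178;  |Δ| = 0.0043375
h(4.0109178) = -0.0000621
x4 = 4.0109178 − (-0.0000621)·(-0.0043375)/(-0.0054183) = 4.0109675;  |Δ| = 0.0000497
|x4 − x3| = 0.0000497 < 0.001

n = 4, x_n = 4.01097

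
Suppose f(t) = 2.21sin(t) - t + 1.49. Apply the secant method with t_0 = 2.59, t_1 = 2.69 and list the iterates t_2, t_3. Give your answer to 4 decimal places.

f(2.59) = 0.058138, f(2.69) = -0.235558
t_2 = 2.690000 − (-0.235558)·(2.690000 − 2.590000) / (-0.235558 − 0.058138) = 2.690000 − (-0.023556)/(-0.293696) = 2.609795
f(2.609795) = 0.000859
t_3 = 2.609795 − 0.000859·(2.609795 − 2.690000) / (0.000859 − (-0.235558)) = 2.609795 − (-0.000069)/(0.236417) = 2.610087

2.6098, 2.6101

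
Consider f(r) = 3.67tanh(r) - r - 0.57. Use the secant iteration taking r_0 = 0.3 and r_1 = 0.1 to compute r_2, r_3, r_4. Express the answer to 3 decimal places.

0.221, 0.218, 0.218

f(0.3) = 0.19912, f(0.1) = -0.30422
r_2 = 0.10000 − (-0.30422)·(0.10000 − 0.30000) / (-0.30422 − 0.19912) = 0.10000 − (0.06084)/(-0.50334) = 0.22088
f(0.22088) = 0.00682
r_3 = 0.22088 − 0.00682·(0.22088 − 0.10000) / (0.00682 − (-0.30422)) = 0.22088 − (0.00082)/(0.31104) = 0.21823
f(0.21823) = 0.00020
r_4 = 0.21823 − 0.00020·(0.21823 − 0.22088) / (0.00020 − 0.00682) = 0.21823 − (0.00000)/(-0.00662) = 0.21815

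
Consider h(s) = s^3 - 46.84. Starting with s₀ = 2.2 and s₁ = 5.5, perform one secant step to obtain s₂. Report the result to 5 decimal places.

2.96694

h(2.2) = -36.1920000, h(5.5) = 119.5350000
s₂ = 5.5000000 − 119.5350000·(5.5000000 − 2.2000000) / (119.5350000 − (-36.1920000)) = 5.5000000 − (394.4655000)/(155.7270000) = 2.9669421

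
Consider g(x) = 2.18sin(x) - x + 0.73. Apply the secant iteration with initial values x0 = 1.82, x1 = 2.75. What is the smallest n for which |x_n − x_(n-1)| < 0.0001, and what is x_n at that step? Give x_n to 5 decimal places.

g(1.82) = 1.0226579, g(2.75) = -1.1879790
x2 = 2.7500000 − (-1.1879790)·(0.9300000)/(-2.2106369) = 2.2502253;  |Δ| = 0.4997747
g(2.2502253) = 0.1756658
x3 = 2.2502253 − 0.1756658·(-0.4997747)/(1.3636448) = 2.3146066;  |Δ| = 0.0643814
g(2.3146066) = 0.0196422
x4 = 2.3146066 − 0.0196422·(0.0643814)/(-0.1560236) = 2.3227118;  |Δ| = 0.0081051
g(2.3227118) = -0.0004792
x5 = 2.3227118 − (-0.0004792)·(0.0081051)/(-0.0201215) = 2.3225187;  |Δ| = 0.0001930
g(2.3225187) = 0.0000012
x6 = 2.3225187 − 0.0000012·(-0.0001930)/(0.0004805) = 2.3225192;  |Δ| = 0.0000005
|x6 − x5| = 0.0000005 < 0.0001

n = 6, x_n = 2.32252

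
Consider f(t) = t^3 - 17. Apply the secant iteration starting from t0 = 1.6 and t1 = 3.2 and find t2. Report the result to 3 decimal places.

2.320

f(1.6) = -12.90400, f(3.2) = 15.76800
t2 = 3.20000 − 15.76800·(3.20000 − 1.60000) / (15.76800 − (-12.90400)) = 3.20000 − (25.22880)/(28.67200) = 2.32009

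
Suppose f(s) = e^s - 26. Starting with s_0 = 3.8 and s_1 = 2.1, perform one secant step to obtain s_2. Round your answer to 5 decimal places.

2.92982

f(3.8) = 18.7011845, f(2.1) = -17.8338301
s_2 = 2.1000000 − (-17.8338301)·(2.1000000 − 3.8000000) / (-17.8338301 − 18.7011845) = 2.1000000 − (30.3175111)/(-36.5350146) = 2.9298207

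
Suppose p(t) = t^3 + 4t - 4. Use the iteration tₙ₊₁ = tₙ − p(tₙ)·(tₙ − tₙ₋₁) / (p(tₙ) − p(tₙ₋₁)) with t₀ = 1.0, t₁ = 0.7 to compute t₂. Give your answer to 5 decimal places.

0.83845

p(1.0) = 1.0000000, p(0.7) = -0.8570000
t₂ = 0.7000000 − (-0.8570000)·(0.7000000 − 1.0000000) / (-0.8570000 − 1.0000000) = 0.7000000 − (0.2571000)/(-1.8570000) = 0.8384491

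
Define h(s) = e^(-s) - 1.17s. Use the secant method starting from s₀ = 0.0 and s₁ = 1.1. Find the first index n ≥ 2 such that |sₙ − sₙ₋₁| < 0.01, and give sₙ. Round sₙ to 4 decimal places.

h(0.0) = 1.000000, h(1.1) = -0.954129
s₂ = 1.100000 − (-0.954129)·(1.100000)/(-1.954129) = 0.562911;  |Δ| = 0.537089
h(0.562911) = -0.089057
s₃ = 0.562911 − (-0.089057)·(-0.537089)/(0.865072) = 0.507619;  |Δ| = 0.055292
h(0.507619) = 0.008013
s₄ = 0.507619 − 0.008013·(-0.055292)/(0.097070) = 0.512183;  |Δ| = 0.004564
|s₄ − s₃| = 0.004564 < 0.01

n = 4, sₙ = 0.5122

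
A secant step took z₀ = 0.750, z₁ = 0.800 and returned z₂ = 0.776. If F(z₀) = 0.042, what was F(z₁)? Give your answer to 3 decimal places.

The secant line through (0.750, 0.042) and (0.800, F(z₁)) crosses zero at z₂ = 0.776.
So (0.750, 0.042), (0.800, F(z₁)), (0.776, 0) are collinear:
F(z₁) = 0.042 · (0.800 − 0.776) / (0.750 − 0.776) = 0.042 · (0.02400)/(-0.02600) = -0.03877

-0.039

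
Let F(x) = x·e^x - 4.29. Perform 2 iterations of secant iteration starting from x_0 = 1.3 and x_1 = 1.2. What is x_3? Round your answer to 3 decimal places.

F(1.3) = 0.48009, F(1.2) = -0.30586
x_2 = 1.20000 − (-0.30586)·(1.20000 − 1.30000) / (-0.30586 − 0.48009) = 1.20000 − (0.03059)/(-0.78595) = 1.23892
F(1.23892) = -0.01342
x_3 = 1.23892 − (-0.01342)·(1.23892 − 1.20000) / (-0.01342 − (-0.30586)) = 1.23892 − (-0.00052)/(0.29244) = 1.24070

1.241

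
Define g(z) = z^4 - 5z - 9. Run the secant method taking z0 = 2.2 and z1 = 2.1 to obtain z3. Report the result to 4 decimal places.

g(2.2) = 3.425600, g(2.1) = -0.051900
z2 = 2.100000 − (-0.051900)·(2.100000 − 2.200000) / (-0.051900 − 3.425600) = 2.100000 − (0.005190)/(-3.477500) = 2.101492
g(2.101492) = -0.004017
z3 = 2.101492 − (-0.004017)·(2.101492 − 2.100000) / (-0.004017 − (-0.051900)) = 2.101492 − (-0.000006)/(0.047883) = 2.101618

2.1016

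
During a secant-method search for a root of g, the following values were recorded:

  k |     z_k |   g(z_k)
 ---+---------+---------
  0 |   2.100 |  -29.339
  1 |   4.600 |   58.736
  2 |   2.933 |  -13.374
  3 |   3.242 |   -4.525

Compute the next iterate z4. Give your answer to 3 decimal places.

z4 = 3.242 − (-4.525)·(3.242 − 2.933) / (-4.525 − (-13.374))
   = 3.242 − (-1.39823)/(8.84900) = 3.40001

3.400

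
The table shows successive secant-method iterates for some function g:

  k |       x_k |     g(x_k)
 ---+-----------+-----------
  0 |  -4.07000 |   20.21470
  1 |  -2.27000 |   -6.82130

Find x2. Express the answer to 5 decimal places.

-2.72415

x2 = -2.27000 − (-6.82130)·(-2.27000 − (-4.07000)) / (-6.82130 − 20.21470)
   = -2.27000 − (-12.2783400)/(-27.0360000) = -2.7241478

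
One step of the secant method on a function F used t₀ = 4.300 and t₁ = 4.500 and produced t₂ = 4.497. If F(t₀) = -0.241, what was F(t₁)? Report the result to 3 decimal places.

The secant line through (4.300, -0.241) and (4.500, F(t₁)) crosses zero at t₂ = 4.497.
So (4.300, -0.241), (4.500, F(t₁)), (4.497, 0) are collinear:
F(t₁) = -0.241 · (4.500 − 4.497) / (4.300 − 4.497) = -0.241 · (0.00300)/(-0.19700) = 0.00367

0.004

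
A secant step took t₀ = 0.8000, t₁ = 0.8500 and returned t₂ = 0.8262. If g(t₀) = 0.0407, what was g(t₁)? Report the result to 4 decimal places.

The secant line through (0.8000, 0.0407) and (0.8500, g(t₁)) crosses zero at t₂ = 0.8262.
So (0.8000, 0.0407), (0.8500, g(t₁)), (0.8262, 0) are collinear:
g(t₁) = 0.0407 · (0.8500 − 0.8262) / (0.8000 − 0.8262) = 0.0407 · (0.023800)/(-0.026200) = -0.036972

-0.0370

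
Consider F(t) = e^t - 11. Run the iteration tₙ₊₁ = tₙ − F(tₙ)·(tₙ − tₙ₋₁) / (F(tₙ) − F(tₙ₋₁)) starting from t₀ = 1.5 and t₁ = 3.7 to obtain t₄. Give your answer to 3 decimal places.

F(1.5) = -6.51831, F(3.7) = 29.44730
t₂ = 3.70000 − 29.44730·(3.70000 − 1.50000) / (29.44730 − (-6.51831)) = 3.70000 − (64.78407)/(35.96562) = 1.89872
F(1.89872) = -4.32264
t₃ = 1.89872 − (-4.32264)·(1.89872 − 3.70000) / (-4.32264 − 29.44730) = 1.89872 − (7.78628)/(-33.76995) = 2.12929
F(2.12929) = -2.59110
t₄ = 2.12929 − (-2.59110)·(2.12929 − 1.89872) / (-2.59110 − (-4.32264)) = 2.12929 − (-0.59743)/(1.73154) = 2.47432

2.474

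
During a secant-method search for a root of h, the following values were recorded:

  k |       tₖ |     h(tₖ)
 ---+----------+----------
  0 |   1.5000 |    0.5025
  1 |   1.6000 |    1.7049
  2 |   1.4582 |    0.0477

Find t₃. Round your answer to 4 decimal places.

1.4541

t₃ = 1.4582 − 0.0477·(1.4582 − 1.6000) / (0.0477 − 1.7049)
   = 1.4582 − (-0.006764)/(-1.657200) = 1.454119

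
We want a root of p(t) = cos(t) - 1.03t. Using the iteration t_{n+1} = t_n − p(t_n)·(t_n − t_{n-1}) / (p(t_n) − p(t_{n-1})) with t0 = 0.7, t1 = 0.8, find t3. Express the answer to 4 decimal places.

p(0.7) = 0.043842, p(0.8) = -0.127293
t2 = 0.800000 − (-0.127293)·(0.800000 − 0.700000) / (-0.127293 − 0.043842) = 0.800000 − (-0.012729)/(-0.171135) = 0.725618
p(0.725618) = 0.000702
t3 = 0.725618 − 0.000702·(0.725618 − 0.800000) / (0.000702 − (-0.127293)) = 0.725618 − (-0.000052)/(0.127996) = 0.726026

0.7260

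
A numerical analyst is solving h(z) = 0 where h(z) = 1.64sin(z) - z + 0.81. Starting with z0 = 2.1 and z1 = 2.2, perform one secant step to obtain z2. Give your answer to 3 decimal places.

h(2.1) = 0.12566, h(2.2) = -0.06407
z2 = 2.20000 − (-0.06407)·(2.20000 − 2.10000) / (-0.06407 − 0.12566) = 2.20000 − (-0.00641)/(-0.18973) = 2.16623

2.166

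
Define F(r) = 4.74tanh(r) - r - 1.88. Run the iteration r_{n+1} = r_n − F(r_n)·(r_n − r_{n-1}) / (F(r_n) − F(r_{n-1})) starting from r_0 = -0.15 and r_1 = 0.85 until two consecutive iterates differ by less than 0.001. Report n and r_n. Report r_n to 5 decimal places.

n = 6, r_n = 0.57291

F(-0.15) = -2.4357151, F(0.85) = 0.5456693
r_2 = 0.8500000 − 0.5456693·(1.0000000)/(2.9813843) = 0.6669745;  |Δ| = 0.1830255
F(0.6669745) = 0.2163801
r_3 = 0.6669745 − 0.2163801·(-0.1830255)/(-0.3292892) = 0.5467062;  |Δ| = 0.1202684
F(0.5467062) = -0.0659611
r_4 = 0.5467062 − (-0.0659611)·(-0.1202684)/(-0.2823412) = 0.5748035;  |Δ| = 0.0280973
F(0.5748035) = 0.0046794
r_5 = 0.5748035 − 0.0046794·(0.0280973)/(0.0706405) = 0.5729423;  |Δ| = 0.0018612
F(0.5729423) = 0.0000874
r_6 = 0.5729423 − 0.0000874·(-0.0018612)/(-0.0045920) = 0.5729068;  |Δ| = 0.0000354
|r_6 − r_5| = 0.0000354 < 0.001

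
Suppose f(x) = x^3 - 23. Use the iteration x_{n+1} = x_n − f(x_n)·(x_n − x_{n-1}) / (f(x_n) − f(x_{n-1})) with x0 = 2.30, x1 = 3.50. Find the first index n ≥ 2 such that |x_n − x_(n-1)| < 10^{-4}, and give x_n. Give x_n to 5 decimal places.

n = 6, x_n = 2.84387

f(2.30) = -10.8330000, f(3.50) = 19.8750000
x2 = 3.5000000 − 19.8750000·(1.2000000)/(30.7080000) = 2.7233294;  |Δ| = 0.7766706
f(2.7233294) = -2.8023642
x3 = 2.7233294 − (-2.8023642)·(-0.7766706)/(-22.6773642) = 2.8193068;  |Δ| = 0.0959774
f(2.8193068) = -0.5907658
x4 = 2.8193068 − (-0.5907658)·(0.0959774)/(2.2115985) = 2.8449444;  |Δ| = 0.0256376
f(2.8449444) = 0.0261518
x5 = 2.8449444 − 0.0261518·(0.0256376)/(0.6169176) = 2.8438576;  |Δ| = 0.0010868
f(2.8438576) = -0.0002270
x6 = 2.8438576 − (-0.0002270)·(-0.0010868)/(-0.0263788) = 2.8438670;  |Δ| = 0.0000094
|x6 − x5| = 0.0000094 < 10^{-4}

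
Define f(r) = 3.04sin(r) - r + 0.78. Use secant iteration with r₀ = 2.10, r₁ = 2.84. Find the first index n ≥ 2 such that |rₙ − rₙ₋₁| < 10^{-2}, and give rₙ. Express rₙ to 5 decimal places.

n = 4, rₙ = 2.52873

f(2.10) = 1.3041565, f(2.84) = -1.1569943
r₂ = 2.8400000 − (-1.1569943)·(0.7400000)/(-2.4611508) = 2.4921238;  |Δ| = 0.3478762
f(2.4921238) = 0.1263572
r₃ = 2.4921238 − 0.1263572·(-0.3478762)/(1.2833515) = 2.5263753;  |Δ| = 0.0342515
f(2.5263753) = 0.0081184
r₄ = 2.5263753 − 0.0081184·(0.0342515)/(-0.1182388) = 2.5287270;  |Δ| = 0.0023517
|r₄ − r₃| = 0.0023517 < 10^{-2}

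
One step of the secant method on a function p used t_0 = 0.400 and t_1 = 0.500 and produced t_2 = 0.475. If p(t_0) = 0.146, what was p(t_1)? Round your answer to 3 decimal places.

-0.049

The secant line through (0.400, 0.146) and (0.500, p(t_1)) crosses zero at t_2 = 0.475.
So (0.400, 0.146), (0.500, p(t_1)), (0.475, 0) are collinear:
p(t_1) = 0.146 · (0.500 − 0.475) / (0.400 − 0.475) = 0.146 · (0.02500)/(-0.07500) = -0.04867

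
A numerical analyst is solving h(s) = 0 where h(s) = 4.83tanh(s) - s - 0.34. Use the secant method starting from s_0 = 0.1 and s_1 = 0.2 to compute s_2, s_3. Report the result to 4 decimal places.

0.0889, 0.0891

h(0.1) = 0.041396, h(0.2) = 0.413323
s_2 = 0.200000 − 0.413323·(0.200000 − 0.100000) / (0.413323 − 0.041396) = 0.200000 − (0.041332)/(0.371926) = 0.088870
h(0.088870) = -0.000755
s_3 = 0.088870 − (-0.000755)·(0.088870 − 0.200000) / (-0.000755 − 0.413323) = 0.088870 − (0.000084)/(-0.414078) = 0.089072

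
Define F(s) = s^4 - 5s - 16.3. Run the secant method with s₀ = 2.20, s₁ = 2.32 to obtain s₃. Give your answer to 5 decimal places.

F(2.20) = -3.8744000, F(2.32) = 1.0702298
s₂ = 2.3200000 − 1.0702298·(2.3200000 − 2.2000000) / (1.0702298 − (-3.8744000)) = 2.3200000 − (0.1284276)/(4.9446298) = 2.2940269
F(2.2940269) = -0.0756047
s₃ = 2.2940269 − (-0.0756047)·(2.2940269 − 2.3200000) / (-0.0756047 − 1.0702298) = 2.2940269 − (0.0019637)/(-1.1458345) = 2.2957406

2.29574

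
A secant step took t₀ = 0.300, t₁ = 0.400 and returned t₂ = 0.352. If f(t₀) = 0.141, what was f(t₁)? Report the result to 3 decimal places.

-0.130

The secant line through (0.300, 0.141) and (0.400, f(t₁)) crosses zero at t₂ = 0.352.
So (0.300, 0.141), (0.400, f(t₁)), (0.352, 0) are collinear:
f(t₁) = 0.141 · (0.400 − 0.352) / (0.300 − 0.352) = 0.141 · (0.04800)/(-0.05200) = -0.13015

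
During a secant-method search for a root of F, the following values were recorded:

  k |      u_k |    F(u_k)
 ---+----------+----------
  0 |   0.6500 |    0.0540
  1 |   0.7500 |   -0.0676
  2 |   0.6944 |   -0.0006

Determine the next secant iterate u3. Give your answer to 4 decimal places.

0.6939

u3 = 0.6944 − (-0.0006)·(0.6944 − 0.7500) / (-0.0006 − (-0.0676))
   = 0.6944 − (0.000033)/(0.067000) = 0.693902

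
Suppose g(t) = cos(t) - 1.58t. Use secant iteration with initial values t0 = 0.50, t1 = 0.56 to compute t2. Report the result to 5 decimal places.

0.54200

g(0.50) = 0.0875826, g(0.56) = -0.0375449
t2 = 0.5600000 − (-0.0375449)·(0.5600000 − 0.5000000) / (-0.0375449 − 0.0875826) = 0.5600000 − (-0.0022527)/(-0.1251275) = 0.5419968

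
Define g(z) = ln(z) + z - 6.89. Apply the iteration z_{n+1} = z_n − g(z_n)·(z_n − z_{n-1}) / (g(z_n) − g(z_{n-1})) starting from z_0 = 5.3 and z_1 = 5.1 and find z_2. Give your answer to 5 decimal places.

g(5.3) = 0.0777068, g(5.1) = -0.1607595
z_2 = 5.1000000 − (-0.1607595)·(5.1000000 − 5.3000000) / (-0.1607595 − 0.0777068) = 5.1000000 − (0.0321519)/(-0.2384663) = 5.2348278

5.23483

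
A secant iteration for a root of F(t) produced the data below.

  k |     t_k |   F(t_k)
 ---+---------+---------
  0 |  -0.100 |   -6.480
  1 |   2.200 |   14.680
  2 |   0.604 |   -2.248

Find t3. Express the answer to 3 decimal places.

0.816

t3 = 0.604 − (-2.248)·(0.604 − 2.200) / (-2.248 − 14.680)
   = 0.604 − (3.58781)/(-16.92800) = 0.81595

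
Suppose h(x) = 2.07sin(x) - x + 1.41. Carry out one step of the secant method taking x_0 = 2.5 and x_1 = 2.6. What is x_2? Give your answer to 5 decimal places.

2.55477

h(2.5) = 0.1488373, h(2.6) = -0.1229122
x_2 = 2.6000000 − (-0.1229122)·(2.6000000 − 2.5000000) / (-0.1229122 − 0.1488373) = 2.6000000 − (-0.0122912)/(-0.2717495) = 2.5547701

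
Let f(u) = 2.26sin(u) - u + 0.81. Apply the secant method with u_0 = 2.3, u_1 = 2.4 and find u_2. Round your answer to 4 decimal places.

f(2.3) = 0.195294, f(2.4) = -0.063453
u_2 = 2.400000 − (-0.063453)·(2.400000 − 2.300000) / (-0.063453 − 0.195294) = 2.400000 − (-0.006345)/(-0.258747) = 2.375477

2.3755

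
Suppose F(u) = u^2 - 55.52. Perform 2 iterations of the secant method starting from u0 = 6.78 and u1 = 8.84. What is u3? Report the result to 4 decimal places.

F(6.78) = -9.551600, F(8.84) = 22.625600
u2 = 8.840000 − 22.625600·(8.840000 − 6.780000) / (22.625600 − (-9.551600)) = 8.840000 − (46.608736)/(32.177200) = 7.391498
F(7.391498) = -0.885756
u3 = 7.391498 − (-0.885756)·(7.391498 − 8.840000) / (-0.885756 − 22.625600) = 7.391498 − (1.283019)/(-23.511356) = 7.446068

7.4461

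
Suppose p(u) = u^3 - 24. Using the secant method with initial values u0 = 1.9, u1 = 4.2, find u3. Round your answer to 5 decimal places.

p(1.9) = -17.1410000, p(4.2) = 50.0880000
u2 = 4.2000000 − 50.0880000·(4.2000000 − 1.9000000) / (50.0880000 − (-17.1410000)) = 4.2000000 − (115.2024000)/(67.2290000) = 2.4864181
p(2.4864181) = -8.6282803
u3 = 2.4864181 − (-8.6282803)·(2.4864181 − 4.2000000) / (-8.6282803 − 50.0880000) = 2.4864181 − (14.7852653)/(-58.7162803) = 2.7382267

2.73823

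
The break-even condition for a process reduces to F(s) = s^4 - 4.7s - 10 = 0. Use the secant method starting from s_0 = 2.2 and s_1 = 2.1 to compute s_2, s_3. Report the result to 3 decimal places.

F(2.2) = 3.08560, F(2.1) = -0.42190
s_2 = 2.10000 − (-0.42190)·(2.10000 − 2.20000) / (-0.42190 − 3.08560) = 2.10000 − (0.04219)/(-3.50750) = 2.11203
F(2.11203) = -0.02901
s_3 = 2.11203 − (-0.02901)·(2.11203 − 2.10000) / (-0.02901 − (-0.42190)) = 2.11203 − (-0.00035)/(0.39289) = 2.11292

2.112, 2.113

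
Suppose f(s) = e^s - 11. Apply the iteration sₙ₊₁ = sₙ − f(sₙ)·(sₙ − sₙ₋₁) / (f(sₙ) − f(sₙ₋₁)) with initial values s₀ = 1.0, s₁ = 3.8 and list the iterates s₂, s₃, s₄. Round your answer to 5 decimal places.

f(1.0) = -8.2817182, f(3.8) = 33.7011845
s₂ = 3.8000000 − 33.7011845·(3.8000000 − 1.0000000) / (33.7011845 − (-8.2817182)) = 3.8000000 − (94.3633166)/(41.9829027) = 1.5523394
f(1.5523394) = -6.2774949
s₃ = 1.5523394 − (-6.2774949)·(1.5523394 − 3.8000000) / (-6.2774949 − 33.7011845) = 1.5523394 − (14.1096781)/(-39.9786794) = 1.9052695
f(1.9052695) = -4.2787815
s₄ = 1.9052695 − (-4.2787815)·(1.9052695 − 1.5523394) / (-4.2787815 − (-6.2774949)) = 1.9052695 − (-1.5101107)/(1.9987134) = 2.6608108

1.55234, 1.90527, 2.66081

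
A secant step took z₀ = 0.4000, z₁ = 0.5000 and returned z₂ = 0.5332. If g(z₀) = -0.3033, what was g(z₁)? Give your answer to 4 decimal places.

The secant line through (0.4000, -0.3033) and (0.5000, g(z₁)) crosses zero at z₂ = 0.5332.
So (0.4000, -0.3033), (0.5000, g(z₁)), (0.5332, 0) are collinear:
g(z₁) = -0.3033 · (0.5000 − 0.5332) / (0.4000 − 0.5332) = -0.3033 · (-0.033200)/(-0.133200) = -0.075597

-0.0756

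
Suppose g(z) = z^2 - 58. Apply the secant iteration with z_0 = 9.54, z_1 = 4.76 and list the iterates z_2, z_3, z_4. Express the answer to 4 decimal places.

7.2315, 7.7073, 7.6134

g(9.54) = 33.011600, g(4.76) = -35.342400
z_2 = 4.760000 − (-35.342400)·(4.760000 − 9.540000) / (-35.342400 − 33.011600) = 4.760000 − (168.936672)/(-68.354000) = 7.231497
g(7.231497) = -5.705458
z_3 = 7.231497 − (-5.705458)·(7.231497 − 4.760000) / (-5.705458 − (-35.342400)) = 7.231497 − (-14.101020)/(29.636942) = 7.707289
g(7.707289) = 1.402296
z_4 = 7.707289 − 1.402296·(7.707289 − 7.231497) / (1.402296 − (-5.705458)) = 7.707289 − (0.667201)/(7.107755) = 7.613419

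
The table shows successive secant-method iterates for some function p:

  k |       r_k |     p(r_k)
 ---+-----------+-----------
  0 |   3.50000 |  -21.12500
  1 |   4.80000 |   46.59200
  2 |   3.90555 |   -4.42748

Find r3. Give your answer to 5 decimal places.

3.98317

r3 = 3.90555 − (-4.42748)·(3.90555 − 4.80000) / (-4.42748 − 46.59200)
   = 3.90555 − (3.9601595)/(-51.0194800) = 3.9831705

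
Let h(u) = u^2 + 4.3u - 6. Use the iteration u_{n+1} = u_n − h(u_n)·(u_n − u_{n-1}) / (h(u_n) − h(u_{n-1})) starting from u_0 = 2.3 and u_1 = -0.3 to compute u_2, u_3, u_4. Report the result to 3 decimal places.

0.843, 1.187, 1.106

h(2.3) = 9.18000, h(-0.3) = -7.20000
u_2 = -0.30000 − (-7.20000)·(-0.30000 − 2.30000) / (-7.20000 − 9.18000) = -0.30000 − (18.72000)/(-16.38000) = 0.84286
h(0.84286) = -1.66531
u_3 = 0.84286 − (-1.66531)·(0.84286 − (-0.30000)) / (-1.66531 − (-7.20000)) = 0.84286 − (-1.90321)/(5.53469) = 1.18673
h(1.18673) = 0.51124
u_4 = 1.18673 − 0.51124·(1.18673 − 0.84286) / (0.51124 − (-1.66531)) = 1.18673 − (0.17580)/(2.17654) = 1.10596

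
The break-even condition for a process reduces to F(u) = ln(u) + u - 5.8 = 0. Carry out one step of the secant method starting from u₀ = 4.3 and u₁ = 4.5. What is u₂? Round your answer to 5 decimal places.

F(4.3) = -0.0413850, F(4.5) = 0.2040774
u₂ = 4.5000000 − 0.2040774·(4.5000000 − 4.3000000) / (0.2040774 − (-0.0413850)) = 4.5000000 − (0.0408155)/(0.2454624) = 4.3337200

4.33372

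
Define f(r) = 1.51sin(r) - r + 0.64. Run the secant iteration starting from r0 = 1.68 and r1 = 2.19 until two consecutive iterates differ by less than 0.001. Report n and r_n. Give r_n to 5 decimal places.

n = 5, r_n = 2.00798

f(1.68) = 0.4610052, f(2.19) = -0.3203453
r2 = 2.1900000 − (-0.3203453)·(0.5100000)/(-0.7813505) = 1.9809055;  |Δ| = 0.2090945
f(1.9809055) = 0.0438812
r3 = 1.9809055 − 0.0438812·(-0.2090945)/(0.3642265) = 2.0060968;  |Δ| = 0.0251912
f(2.0060968) = 0.0030858
r4 = 2.0060968 − 0.0030858·(0.0251912)/(-0.0407954) = 2.0080022;  |Δ| = 0.0019055
f(2.0080022) = -0.0000355
r5 = 2.0080022 − (-0.0000355)·(0.0019055)/(-0.0031212) = 2.0079806;  |Δ| = 0.0000217
|r5 − r4| = 0.0000217 < 0.001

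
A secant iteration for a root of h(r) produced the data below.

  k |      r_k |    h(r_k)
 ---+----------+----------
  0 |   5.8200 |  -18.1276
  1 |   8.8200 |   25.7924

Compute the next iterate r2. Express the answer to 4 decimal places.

7.0582

r2 = 8.8200 − 25.7924·(8.8200 − 5.8200) / (25.7924 − (-18.1276))
   = 8.8200 − (77.377200)/(43.920000) = 7.058224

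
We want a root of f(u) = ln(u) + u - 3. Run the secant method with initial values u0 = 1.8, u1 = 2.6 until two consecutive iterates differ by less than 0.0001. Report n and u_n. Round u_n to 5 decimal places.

n = 5, u_n = 2.20794

f(1.8) = -0.6122133, f(2.6) = 0.5555114
u2 = 2.6000000 − 0.5555114·(0.8000000)/(1.1677248) = 2.2194230;  |Δ| = 0.3805770
f(2.2194230) = 0.0166703
u3 = 2.2194230 − 0.0166703·(-0.3805770)/(-0.5388411) = 2.2076490;  |Δ| = 0.0117740
f(2.2076490) = -0.0004228
u4 = 2.2076490 − (-0.0004228)·(-0.0117740)/(-0.0170931) = 2.2079403;  |Δ| = 0.0002913
f(2.2079403) = 0.0000003
u5 = 2.2079403 − 0.0000003·(0.0002913)/(0.0004232) = 2.2079400;  |Δ| = 0.0000002
|u5 − u4| = 0.0000002 < 0.0001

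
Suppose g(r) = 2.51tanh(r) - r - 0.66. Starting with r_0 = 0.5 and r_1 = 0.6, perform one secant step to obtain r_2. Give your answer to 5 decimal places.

g(0.5) = -0.0000859, g(0.6) = 0.0879944
r_2 = 0.6000000 − 0.0879944·(0.6000000 − 0.5000000) / (0.0879944 − (-0.0000859)) = 0.6000000 − (0.0087994)/(0.0880803) = 0.5000976

0.50010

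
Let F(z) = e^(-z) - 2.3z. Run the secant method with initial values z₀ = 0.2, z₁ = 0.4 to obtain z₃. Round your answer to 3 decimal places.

0.317

F(0.2) = 0.35873, F(0.4) = -0.24968
z₂ = 0.40000 − (-0.24968)·(0.40000 − 0.20000) / (-0.24968 − 0.35873) = 0.40000 − (-0.04994)/(-0.60841) = 0.31792
F(0.31792) = -0.00357
z₃ = 0.31792 − (-0.00357)·(0.31792 − 0.40000) / (-0.00357 − (-0.24968)) = 0.31792 − (0.00029)/(0.24611) = 0.31673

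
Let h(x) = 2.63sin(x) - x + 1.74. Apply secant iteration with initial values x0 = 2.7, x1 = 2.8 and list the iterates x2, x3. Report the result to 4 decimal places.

h(2.7) = 0.164009, h(2.8) = -0.178981
x2 = 2.800000 − (-0.178981)·(2.800000 − 2.700000) / (-0.178981 − 0.164009) = 2.800000 − (-0.017898)/(-0.342990) = 2.747817
h(2.747817) = 0.001254
x3 = 2.747817 − 0.001254·(2.747817 − 2.800000) / (0.001254 − (-0.178981)) = 2.747817 − (-0.000065)/(0.180235) = 2.748181

2.7478, 2.7482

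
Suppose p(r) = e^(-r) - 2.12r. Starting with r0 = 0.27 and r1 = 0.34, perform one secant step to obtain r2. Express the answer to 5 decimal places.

0.33684

p(0.27) = 0.1909795, p(0.34) = -0.0090297
r2 = 0.3400000 − (-0.0090297)·(0.3400000 − 0.2700000) / (-0.0090297 − 0.1909795) = 0.3400000 − (-0.0006321)/(-0.2000092) = 0.3368398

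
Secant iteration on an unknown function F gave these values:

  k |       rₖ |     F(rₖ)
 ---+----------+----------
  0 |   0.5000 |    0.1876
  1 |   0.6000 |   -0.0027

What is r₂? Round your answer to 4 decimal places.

0.5986

r₂ = 0.6000 − (-0.0027)·(0.6000 − 0.5000) / (-0.0027 − 0.1876)
   = 0.6000 − (-0.000270)/(-0.190300) = 0.598581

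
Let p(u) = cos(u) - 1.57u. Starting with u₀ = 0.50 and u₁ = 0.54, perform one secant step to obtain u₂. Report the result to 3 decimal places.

p(0.50) = 0.09258, p(0.54) = 0.00991
u₂ = 0.54000 − 0.00991·(0.54000 − 0.50000) / (0.00991 − 0.09258) = 0.54000 − (0.00040)/(-0.08267) = 0.54479

0.545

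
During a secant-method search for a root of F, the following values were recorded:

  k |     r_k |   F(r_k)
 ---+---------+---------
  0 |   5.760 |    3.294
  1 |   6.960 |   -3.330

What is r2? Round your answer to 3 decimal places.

6.357

r2 = 6.960 − (-3.330)·(6.960 − 5.760) / (-3.330 − 3.294)
   = 6.960 − (-3.99600)/(-6.62400) = 6.35674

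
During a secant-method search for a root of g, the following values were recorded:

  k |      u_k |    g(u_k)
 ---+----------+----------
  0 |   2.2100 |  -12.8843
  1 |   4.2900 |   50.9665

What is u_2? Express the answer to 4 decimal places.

u_2 = 4.2900 − 50.9665·(4.2900 − 2.2100) / (50.9665 − (-12.8843))
   = 4.2900 − (106.010320)/(63.850800) = 2.629718

2.6297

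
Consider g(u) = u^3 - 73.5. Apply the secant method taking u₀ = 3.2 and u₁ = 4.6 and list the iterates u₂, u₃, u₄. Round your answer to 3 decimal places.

g(3.2) = -40.73200, g(4.6) = 23.83600
u₂ = 4.60000 − 23.83600·(4.60000 − 3.20000) / (23.83600 − (-40.73200)) = 4.60000 − (33.37040)/(64.56800) = 4.08317
g(4.08317) = -5.42404
u₃ = 4.08317 − (-5.42404)·(4.08317 − 4.60000) / (-5.42404 − 23.83600) = 4.08317 − (2.80328)/(-29.26004) = 4.17898
g(4.17898) = -0.51881
u₄ = 4.17898 − (-0.51881)·(4.17898 − 4.08317) / (-0.51881 − (-5.42404)) = 4.17898 − (-0.04971)/(4.90523) = 4.18911

4.083, 4.179, 4.189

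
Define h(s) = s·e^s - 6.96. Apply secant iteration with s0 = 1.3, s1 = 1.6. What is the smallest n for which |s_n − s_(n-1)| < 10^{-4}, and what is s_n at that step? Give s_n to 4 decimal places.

h(1.3) = -2.189914, h(1.6) = 0.964852
s2 = 1.600000 − 0.964852·(0.300000)/(3.154766) = 1.508248;  |Δ| = 0.091752
h(1.508248) = -0.144517
s3 = 1.508248 − (-0.144517)·(-0.091752)/(-1.109368) = 1.520201;  |Δ| = 0.011952
h(1.520201) = -0.007906
s4 = 1.520201 − (-0.007906)·(0.011952)/(0.136611) = 1.520892;  |Δ| = 0.000692
h(1.520892) = 0.000070
s5 = 1.520892 − 0.000070·(0.000692)/(0.007976) = 1.520886;  |Δ| = 0.000006
|s5 − s4| = 0.000006 < 10^{-4}

n = 5, s_n = 1.5209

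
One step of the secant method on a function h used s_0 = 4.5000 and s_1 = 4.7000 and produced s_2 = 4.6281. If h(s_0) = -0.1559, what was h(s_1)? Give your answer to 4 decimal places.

0.0875

The secant line through (4.5000, -0.1559) and (4.7000, h(s_1)) crosses zero at s_2 = 4.6281.
So (4.5000, -0.1559), (4.7000, h(s_1)), (4.6281, 0) are collinear:
h(s_1) = -0.1559 · (4.7000 − 4.6281) / (4.5000 − 4.6281) = -0.1559 · (0.071900)/(-0.128100) = 0.087504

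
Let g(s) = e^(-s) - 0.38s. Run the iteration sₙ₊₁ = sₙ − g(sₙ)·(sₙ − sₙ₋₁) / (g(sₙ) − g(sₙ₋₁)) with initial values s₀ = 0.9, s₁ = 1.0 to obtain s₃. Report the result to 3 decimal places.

g(0.9) = 0.06457, g(1.0) = -0.01212
s₂ = 1.00000 − (-0.01212)·(1.00000 − 0.90000) / (-0.01212 − 0.06457) = 1.00000 − (-0.00121)/(-0.07669) = 0.98420
g(0.98420) = -0.00025
s₃ = 0.98420 − (-0.00025)·(0.98420 − 1.00000) / (-0.00025 − (-0.01212)) = 0.98420 − (0.00000)/(0.01187) = 0.98386

0.984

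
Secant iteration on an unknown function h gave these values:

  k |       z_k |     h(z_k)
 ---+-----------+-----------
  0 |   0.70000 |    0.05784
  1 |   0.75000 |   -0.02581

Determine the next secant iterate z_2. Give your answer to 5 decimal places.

0.73457

z_2 = 0.75000 − (-0.02581)·(0.75000 − 0.70000) / (-0.02581 − 0.05784)
   = 0.75000 − (-0.0012905)/(-0.0836500) = 0.7345726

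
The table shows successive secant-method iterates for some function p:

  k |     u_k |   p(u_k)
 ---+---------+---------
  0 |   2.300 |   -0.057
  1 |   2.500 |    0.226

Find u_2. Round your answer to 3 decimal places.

u_2 = 2.500 − 0.226·(2.500 − 2.300) / (0.226 − (-0.057))
   = 2.500 − (0.04520)/(0.28300) = 2.34028

2.340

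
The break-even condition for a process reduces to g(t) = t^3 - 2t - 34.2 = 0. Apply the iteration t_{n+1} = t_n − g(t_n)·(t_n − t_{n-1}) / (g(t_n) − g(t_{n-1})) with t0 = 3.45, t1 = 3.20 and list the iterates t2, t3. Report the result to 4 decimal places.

3.4512, 3.4511

g(3.45) = -0.036375, g(3.20) = -7.832000
t2 = 3.200000 − (-7.832000)·(3.200000 − 3.450000) / (-7.832000 − (-0.036375)) = 3.200000 − (1.958000)/(-7.795625) = 3.451167
g(3.451167) = 0.002960
t3 = 3.451167 − 0.002960·(3.451167 − 3.200000) / (0.002960 − (-7.832000)) = 3.451167 − (0.000743)/(7.834960) = 3.451072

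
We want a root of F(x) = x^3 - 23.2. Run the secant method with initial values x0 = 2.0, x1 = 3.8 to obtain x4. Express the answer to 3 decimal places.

2.860

F(2.0) = -15.20000, F(3.8) = 31.67200
x2 = 3.80000 − 31.67200·(3.80000 − 2.00000) / (31.67200 − (-15.20000)) = 3.80000 − (57.00960)/(46.87200) = 2.58372
F(2.58372) = -5.95215
x3 = 2.58372 − (-5.95215)·(2.58372 − 3.80000) / (-5.95215 − 31.67200) = 2.58372 − (7.23949)/(-37.62415) = 2.77613
F(2.77613) = -1.80457
x4 = 2.77613 − (-1.80457)·(2.77613 − 2.58372) / (-1.80457 − (-5.95215)) = 2.77613 − (-0.34723)/(4.14758) = 2.85985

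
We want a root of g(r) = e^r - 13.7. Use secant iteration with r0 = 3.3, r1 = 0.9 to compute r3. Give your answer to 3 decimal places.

g(3.3) = 13.41264, g(0.9) = -11.24040
r2 = 0.90000 − (-11.24040)·(0.90000 − 3.30000) / (-11.24040 − 13.41264) = 0.90000 − (26.97695)/(-24.65304) = 1.99426
g(1.99426) = -6.35320
r3 = 1.99426 − (-6.35320)·(1.99426 − 0.90000) / (-6.35320 − (-11.24040)) = 1.99426 − (-6.95208)/(4.88720) = 3.41677

3.417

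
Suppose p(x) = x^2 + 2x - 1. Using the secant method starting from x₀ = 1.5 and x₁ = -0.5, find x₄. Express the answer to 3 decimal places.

p(1.5) = 4.25000, p(-0.5) = -1.75000
x₂ = -0.50000 − (-1.75000)·(-0.50000 − 1.50000) / (-1.75000 − 4.25000) = -0.50000 − (3.50000)/(-6.00000) = 0.08333
p(0.08333) = -0.82639
x₃ = 0.08333 − (-0.82639)·(0.08333 − (-0.50000)) / (-0.82639 − (-1.75000)) = 0.08333 − (-0.48206)/(0.92361) = 0.60526
p(0.60526) = 0.57687
x₄ = 0.60526 − 0.57687·(0.60526 − 0.08333) / (0.57687 − (-0.82639)) = 0.60526 − (0.30109)/(1.40326) = 0.39070

0.391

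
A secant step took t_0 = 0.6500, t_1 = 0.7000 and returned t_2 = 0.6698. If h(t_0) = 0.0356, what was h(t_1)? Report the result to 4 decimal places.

The secant line through (0.6500, 0.0356) and (0.7000, h(t_1)) crosses zero at t_2 = 0.6698.
So (0.6500, 0.0356), (0.7000, h(t_1)), (0.6698, 0) are collinear:
h(t_1) = 0.0356 · (0.7000 − 0.6698) / (0.6500 − 0.6698) = 0.0356 · (0.030200)/(-0.019800) = -0.054299

-0.0543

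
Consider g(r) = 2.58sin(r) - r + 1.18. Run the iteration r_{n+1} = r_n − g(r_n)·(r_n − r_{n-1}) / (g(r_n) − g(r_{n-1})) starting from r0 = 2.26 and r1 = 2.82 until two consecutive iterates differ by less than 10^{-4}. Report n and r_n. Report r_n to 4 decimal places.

n = 5, r_n = 2.5718

g(2.26) = 0.911122, g(2.82) = -0.824519
r2 = 2.820000 − (-0.824519)·(0.560000)/(-1.735641) = 2.553971;  |Δ| = 0.266029
g(2.553971) = 0.056337
r3 = 2.553971 − 0.056337·(-0.266029)/(0.880856) = 2.570986;  |Δ| = 0.017015
g(2.570986) = 0.002583
r4 = 2.570986 − 0.002583·(0.017015)/(-0.053754) = 2.571803;  |Δ| = 0.000818
g(2.571803) = -0.000010
r5 = 2.571803 − (-0.000010)·(0.000818)/(-0.002594) = 2.571800;  |Δ| = 0.000003
|r5 − r4| = 0.000003 < 10^{-4}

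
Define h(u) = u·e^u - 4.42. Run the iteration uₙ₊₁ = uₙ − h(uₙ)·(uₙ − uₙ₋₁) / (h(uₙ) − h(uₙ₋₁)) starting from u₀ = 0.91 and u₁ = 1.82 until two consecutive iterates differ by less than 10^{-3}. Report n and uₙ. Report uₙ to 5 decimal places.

h(0.91) = -2.1592665, h(1.82) = 6.8127824
u₂ = 1.8200000 − 6.8127824·(0.9100000)/(8.9720489) = 1.1290060;  |Δ| = 0.6909940
h(1.1290060) = -0.9284576
u₃ = 1.1290060 − (-0.9284576)·(-0.6909940)/(-7.7412400) = 1.2118814;  |Δ| = 0.0828754
h(1.2118814) = -0.3483208
u₄ = 1.2118814 − (-0.3483208)·(0.0828754)/(0.5801367) = 1.2616408;  |Δ| = 0.0497594
h(1.2616408) = 0.0351196
u₅ = 1.2616408 − 0.0351196·(0.0497594)/(0.3834404) = 1.2570833;  |Δ| = 0.0045575
h(1.2570833) = -0.0011587
u₆ = 1.2570833 − (-0.0011587)·(-0.0045575)/(-0.0362783) = 1.2572289;  |Δ| = 0.0001456
|u₆ − u₅| = 0.0001456 < 10^{-3}

n = 6, uₙ = 1.25723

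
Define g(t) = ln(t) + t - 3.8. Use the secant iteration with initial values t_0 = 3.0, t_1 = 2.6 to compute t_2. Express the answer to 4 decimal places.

g(3.0) = 0.298612, g(2.6) = -0.244489
t_2 = 2.600000 − (-0.244489)·(2.600000 − 3.000000) / (-0.244489 − 0.298612) = 2.600000 − (0.097795)/(-0.543101) = 2.780069

2.7801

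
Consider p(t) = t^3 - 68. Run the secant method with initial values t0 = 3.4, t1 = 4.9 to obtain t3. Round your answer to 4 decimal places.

4.0579

p(3.4) = -28.696000, p(4.9) = 49.649000
t2 = 4.900000 − 49.649000·(4.900000 − 3.400000) / (49.649000 − (-28.696000)) = 4.900000 − (74.473500)/(78.345000) = 3.949416
p(3.949416) = -6.397454
t3 = 3.949416 − (-6.397454)·(3.949416 − 4.900000) / (-6.397454 − 49.649000) = 3.949416 − (6.081318)/(-56.046454) = 4.057921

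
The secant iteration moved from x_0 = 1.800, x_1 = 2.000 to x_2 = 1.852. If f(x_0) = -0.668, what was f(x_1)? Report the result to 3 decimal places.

The secant line through (1.800, -0.668) and (2.000, f(x_1)) crosses zero at x_2 = 1.852.
So (1.800, -0.668), (2.000, f(x_1)), (1.852, 0) are collinear:
f(x_1) = -0.668 · (2.000 − 1.852) / (1.800 − 1.852) = -0.668 · (0.14800)/(-0.05200) = 1.90123

1.901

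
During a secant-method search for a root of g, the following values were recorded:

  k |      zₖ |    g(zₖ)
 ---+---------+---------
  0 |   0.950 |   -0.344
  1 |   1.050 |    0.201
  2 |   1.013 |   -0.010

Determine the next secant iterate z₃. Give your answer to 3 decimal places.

1.015

z₃ = 1.013 − (-0.010)·(1.013 − 1.050) / (-0.010 − 0.201)
   = 1.013 − (0.00037)/(-0.21100) = 1.01475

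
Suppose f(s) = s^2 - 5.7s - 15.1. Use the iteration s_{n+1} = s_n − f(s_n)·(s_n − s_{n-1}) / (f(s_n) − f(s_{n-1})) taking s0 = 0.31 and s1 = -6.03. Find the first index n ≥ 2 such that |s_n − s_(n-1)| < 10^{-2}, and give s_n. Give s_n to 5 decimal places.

f(0.31) = -16.7709000, f(-6.03) = 55.6319000
s2 = -6.0300000 − 55.6319000·(-6.3400000)/(72.4028000) = -1.1585552;  |Δ| = 4.8714448
f(-1.1585552) = -7.1539855
s3 = -1.1585552 − (-7.1539855)·(4.8714448)/(-62.7858855) = -1.7136201;  |Δ| = 0.5550650
f(-1.7136201) = -2.3958713
s4 = -1.7136201 − (-2.3958713)·(-0.5550650)/(4.7581142) = -1.9931141;  |Δ| = 0.2794940
f(-1.9931141) = 0.2332542
s5 = -1.9931141 − 0.2332542·(-0.2794940)/(2.6291254) = -1.9683176;  |Δ| = 0.0247965
f(-1.9683176) = -0.0063156
s6 = -1.9683176 − (-0.0063156)·(0.0247965)/(-0.2395698) = -1.9689713;  |Δ| = 0.0006537
|s6 − s5| = 0.0006537 < 10^{-2}

n = 6, s_n = -1.96897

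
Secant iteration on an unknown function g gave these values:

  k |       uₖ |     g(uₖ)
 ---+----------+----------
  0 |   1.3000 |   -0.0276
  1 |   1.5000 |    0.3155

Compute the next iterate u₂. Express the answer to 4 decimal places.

u₂ = 1.5000 − 0.3155·(1.5000 − 1.3000) / (0.3155 − (-0.0276))
   = 1.5000 − (0.063100)/(0.343100) = 1.316089

1.3161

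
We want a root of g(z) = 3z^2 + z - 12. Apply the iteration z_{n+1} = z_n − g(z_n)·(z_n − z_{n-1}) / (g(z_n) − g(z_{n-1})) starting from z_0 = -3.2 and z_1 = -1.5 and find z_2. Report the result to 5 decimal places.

-2.01527

g(-3.2) = 15.5200000, g(-1.5) = -6.7500000
z_2 = -1.5000000 − (-6.7500000)·(-1.5000000 − (-3.2000000)) / (-6.7500000 − 15.5200000) = -1.5000000 − (-11.4750000)/(-22.2700000) = -2.0152672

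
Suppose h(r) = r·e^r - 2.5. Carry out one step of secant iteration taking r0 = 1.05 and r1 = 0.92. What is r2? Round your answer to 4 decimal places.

h(1.05) = 0.500534, h(0.92) = -0.191453
r2 = 0.920000 − (-0.191453)·(0.920000 − 1.050000) / (-0.191453 − 0.500534) = 0.920000 − (0.024889)/(-0.691987) = 0.955967

0.9560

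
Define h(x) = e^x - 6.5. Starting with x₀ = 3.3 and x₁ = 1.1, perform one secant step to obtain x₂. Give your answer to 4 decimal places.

1.4190

h(3.3) = 20.612639, h(1.1) = -3.495834
x₂ = 1.100000 − (-3.495834)·(1.100000 − 3.300000) / (-3.495834 − 20.612639) = 1.100000 − (7.690835)/(-24.108473) = 1.419010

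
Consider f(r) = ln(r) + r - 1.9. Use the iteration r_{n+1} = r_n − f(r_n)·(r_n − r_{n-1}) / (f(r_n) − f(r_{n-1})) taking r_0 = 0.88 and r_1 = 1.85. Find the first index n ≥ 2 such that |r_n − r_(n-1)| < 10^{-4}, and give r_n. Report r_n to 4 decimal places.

n = 5, r_n = 1.4967

f(0.88) = -1.147833, f(1.85) = 0.565186
r_2 = 1.850000 − 0.565186·(0.970000)/(1.713019) = 1.529963;  |Δ| = 0.320037
f(1.529963) = 0.055206
r_3 = 1.529963 − 0.055206·(-0.320037)/(-0.509980) = 1.495318;  |Δ| = 0.034644
f(1.495318) = -0.002343
r_4 = 1.495318 − (-0.002343)·(-0.034644)/(-0.057549) = 1.496729;  |Δ| = 0.001410
f(1.496729) = 0.000010
r_5 = 1.496729 − 0.000010·(0.001410)/(0.002353) = 1.496722;  |Δ| = 0.000006
|r_5 − r_4| = 0.000006 < 10^{-4}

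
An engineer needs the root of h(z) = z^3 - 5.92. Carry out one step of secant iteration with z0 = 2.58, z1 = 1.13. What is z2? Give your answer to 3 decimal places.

1.543

h(2.58) = 11.25351, h(1.13) = -4.47710
z2 = 1.13000 − (-4.47710)·(1.13000 − 2.58000) / (-4.47710 − 11.25351) = 1.13000 − (6.49180)/(-15.73062) = 1.54269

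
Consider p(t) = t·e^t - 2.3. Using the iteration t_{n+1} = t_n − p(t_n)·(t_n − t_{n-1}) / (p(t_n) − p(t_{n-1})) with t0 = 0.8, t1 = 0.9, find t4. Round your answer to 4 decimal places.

0.9182

p(0.8) = -0.519567, p(0.9) = -0.086357
t2 = 0.900000 − (-0.086357)·(0.900000 − 0.800000) / (-0.086357 − (-0.519567)) = 0.900000 − (-0.008636)/(0.433210) = 0.919934
p(0.919934) = 0.008230
t3 = 0.919934 − 0.008230·(0.919934 − 0.900000) / (0.008230 − (-0.086357)) = 0.919934 − (0.000164)/(0.094588) = 0.918200
p(0.918200) = -0.000115
t4 = 0.918200 − (-0.000115)·(0.918200 − 0.919934) / (-0.000115 − 0.008230) = 0.918200 − (0.000000)/(-0.008345) = 0.918224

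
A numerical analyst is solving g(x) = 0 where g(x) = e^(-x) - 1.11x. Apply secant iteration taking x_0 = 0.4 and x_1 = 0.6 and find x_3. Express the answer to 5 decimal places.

g(0.4) = 0.2263200, g(0.6) = -0.1171884
x_2 = 0.6000000 − (-0.1171884)·(0.6000000 − 0.4000000) / (-0.1171884 − 0.2263200) = 0.6000000 − (-0.0234377)/(-0.3435084) = 0.5317697
g(0.5317697) = -0.0027002
x_3 = 0.5317697 − (-0.0027002)·(0.5317697 − 0.6000000) / (-0.0027002 − (-0.1171884)) = 0.5317697 − (0.0001842)/(0.1144882) = 0.5301605

0.53016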